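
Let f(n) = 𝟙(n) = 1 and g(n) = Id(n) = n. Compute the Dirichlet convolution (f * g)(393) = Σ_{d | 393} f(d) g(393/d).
(𝟙 * Id)(393) = 528

Divisors of 393: [1, 3, 131, 393]. For each d | 393:
  d = 1: 𝟙(1) · Id(393/1) = 1 · 393 = 393
  d = 3: 𝟙(3) · Id(393/3) = 1 · 131 = 131
  d = 131: 𝟙(131) · Id(393/131) = 1 · 3 = 3
  d = 393: 𝟙(393) · Id(393/393) = 1 · 1 = 1
Summing: (𝟙 * Id)(393) = 393 + 131 + 3 + 1 = 528.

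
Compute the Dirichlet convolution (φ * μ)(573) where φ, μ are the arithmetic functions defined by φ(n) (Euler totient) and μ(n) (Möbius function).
(φ * μ)(573) = 189

Divisors of 573: [1, 3, 191, 573]. For each d | 573:
  d = 1: φ(1) · μ(573/1) = 1 · 1 = 1
  d = 3: φ(3) · μ(573/3) = 2 · -1 = -2
  d = 191: φ(191) · μ(573/191) = 190 · -1 = -190
  d = 573: φ(573) · μ(573/573) = 380 · 1 = 380
Summing: (φ * μ)(573) = 1 + -2 + -190 + 380 = 189.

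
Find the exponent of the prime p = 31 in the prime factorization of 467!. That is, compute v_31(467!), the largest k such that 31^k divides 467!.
v_31(467!) = 15

Legendre's formula: v_p(n!) = Σ_{k ≥ 1} ⌊n / p^k⌋. For p = 31, n = 467, the terms are:
  ⌊467/31^1⌋ = ⌊467/31⌋ = 15
(the next term ⌊467/31^2⌋ = 0, terminating the sum). Summing: v_31(467!) = 15 = 15.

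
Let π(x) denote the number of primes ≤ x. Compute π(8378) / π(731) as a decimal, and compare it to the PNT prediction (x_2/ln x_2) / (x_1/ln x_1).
π(8378)/π(731) = 1049/129 ≈ 8.1318;  PNT prediction ≈ 8.3666.

π(731) = 129 and π(8378) = 1049, so π(8378)/π(731) ≈ 8.1318. The PNT-predicted ratio is (8378/ln(8378)) / (731/ln(731)) ≈ 8.3666. The two agree to within a few percent, as expected.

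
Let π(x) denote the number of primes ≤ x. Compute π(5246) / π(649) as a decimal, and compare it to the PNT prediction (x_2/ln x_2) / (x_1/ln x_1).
π(5246)/π(649) = 697/118 ≈ 5.9068;  PNT prediction ≈ 6.1110.

π(649) = 118 and π(5246) = 697, so π(5246)/π(649) ≈ 5.9068. The PNT-predicted ratio is (5246/ln(5246)) / (649/ln(649)) ≈ 6.1110. The two agree to within a few percent, as expected.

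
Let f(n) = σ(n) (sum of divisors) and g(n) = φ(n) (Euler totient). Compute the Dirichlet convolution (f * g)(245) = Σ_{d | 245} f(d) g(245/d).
(σ * φ)(245) = 1470

Divisors of 245: [1, 5, 7, 35, 49, 245]. For each d | 245:
  d = 1: σ(1) · φ(245/1) = 1 · 168 = 168
  d = 5: σ(5) · φ(245/5) = 6 · 42 = 252
  d = 7: σ(7) · φ(245/7) = 8 · 24 = 192
  d = 35: σ(35) · φ(245/35) = 48 · 6 = 288
  d = 49: σ(49) · φ(245/49) = 57 · 4 = 228
  d = 245: σ(245) · φ(245/245) = 342 · 1 = 342
Summing: (σ * φ)(245) = 168 + 252 + 192 + 288 + 228 + 342 = 1470.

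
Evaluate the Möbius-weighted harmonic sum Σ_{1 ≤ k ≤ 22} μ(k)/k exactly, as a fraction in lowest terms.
Σ μ(k)/k = 410857/9699690

Values of μ(k) for 1 ≤ k ≤ 22: μ(1) = 1, μ(2) = -1, μ(3) = -1, μ(5) = -1, μ(6) = 1, μ(7) = -1, μ(10) = 1, μ(11) = -1, μ(13) = -1, μ(14) = 1, μ(15) = 1, μ(17) = -1, μ(19) = -1, μ(21) = 1, μ(22) = 1, with μ = 0 on non-squarefree integers. Summing μ(k)/k for k where μ(k) ≠ 0 gives 410857/9699690 ≈ 0.0424. (PNT ⟺ this sum → 0 as n → ∞.)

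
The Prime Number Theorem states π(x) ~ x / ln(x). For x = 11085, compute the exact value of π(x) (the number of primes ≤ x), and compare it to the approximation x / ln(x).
π(11085) = 1343;  x/ln(x) ≈ 1190.23;  relative error ≈ 11.38%.

Directly count primes up to 11085: π(11085) = 1343. The PNT approximation gives 11085/ln(11085) ≈ 11085/9.31335 ≈ 1190.23. Relative error (π(x) − x/ln(x)) / π(x) ≈ 11.38%; the approximation is known to undercount slightly (Li(x) is a better estimate).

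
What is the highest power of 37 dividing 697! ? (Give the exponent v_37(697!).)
v_37(697!) = 18

Legendre's formula: v_p(n!) = Σ_{k ≥ 1} ⌊n / p^k⌋. For p = 37, n = 697, the terms are:
  ⌊697/37^1⌋ = ⌊697/37⌋ = 18
(the next term ⌊697/37^2⌋ = 0, terminating the sum). Summing: v_37(697!) = 18 = 18.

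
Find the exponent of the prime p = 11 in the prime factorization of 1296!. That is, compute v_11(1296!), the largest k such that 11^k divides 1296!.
v_11(1296!) = 127

Legendre's formula: v_p(n!) = Σ_{k ≥ 1} ⌊n / p^k⌋. For p = 11, n = 1296, the terms are:
  ⌊1296/11^1⌋ = ⌊1296/11⌋ = 117
  ⌊1296/11^2⌋ = ⌊1296/121⌋ = 10
(the next term ⌊1296/11^3⌋ = 0, terminating the sum). Summing: v_11(1296!) = 117 + 10 = 127.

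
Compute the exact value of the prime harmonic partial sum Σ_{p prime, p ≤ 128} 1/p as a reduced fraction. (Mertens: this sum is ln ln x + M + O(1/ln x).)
Σ 1/p = 7457575819106455685806801283735357697478405891621/4014476939333036189094441199026045136645885247730

π(128) = 31, so the primes ≤ 128 are [2, 3, 5, 7, 11, 13, 17, 19, 23, 29, 31, 37, 41, 43, 47, 53, 59, 61, 67, 71, 73, 79, 83, 89, 97, 101, 103, 107, 109, 113, 127]. Summing 1/p over these primes: 7457575819106455685806801283735357697478405891621/4014476939333036189094441199026045136645885247730 ≈ 1.8577. Mertens estimate ln ln(128) + 0.2615 ≈ 1.8409.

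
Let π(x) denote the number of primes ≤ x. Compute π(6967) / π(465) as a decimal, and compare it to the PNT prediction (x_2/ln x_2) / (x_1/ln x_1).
π(6967)/π(465) = 895/90 ≈ 9.9444;  PNT prediction ≈ 10.3995.

π(465) = 90 and π(6967) = 895, so π(6967)/π(465) ≈ 9.9444. The PNT-predicted ratio is (6967/ln(6967)) / (465/ln(465)) ≈ 10.3995. The two agree to within a few percent, as expected.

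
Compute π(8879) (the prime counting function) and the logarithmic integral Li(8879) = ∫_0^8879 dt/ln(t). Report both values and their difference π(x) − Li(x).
π(8879) = 1106;  Li(8879) ≈ 1123.65;  π(x) − Li(x) ≈ -17.65.

Direct count of primes ≤ 8879 gives π(8879) = 1106. Numerical evaluation of the logarithmic integral gives Li(8879) ≈ 1123.65. The difference π(x) − Li(x) ≈ -17.65 is typically negative for small/moderate x (Li(x) overestimates), though Littlewood's theorem shows this sign changes infinitely often.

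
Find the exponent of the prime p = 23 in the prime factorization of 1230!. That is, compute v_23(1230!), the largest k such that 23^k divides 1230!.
v_23(1230!) = 55

Legendre's formula: v_p(n!) = Σ_{k ≥ 1} ⌊n / p^k⌋. For p = 23, n = 1230, the terms are:
  ⌊1230/23^1⌋ = ⌊1230/23⌋ = 53
  ⌊1230/23^2⌋ = ⌊1230/529⌋ = 2
(the next term ⌊1230/23^3⌋ = 0, terminating the sum). Summing: v_23(1230!) = 53 + 2 = 55.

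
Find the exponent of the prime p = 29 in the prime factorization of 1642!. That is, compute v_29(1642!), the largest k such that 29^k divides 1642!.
v_29(1642!) = 57

Legendre's formula: v_p(n!) = Σ_{k ≥ 1} ⌊n / p^k⌋. For p = 29, n = 1642, the terms are:
  ⌊1642/29^1⌋ = ⌊1642/29⌋ = 56
  ⌊1642/29^2⌋ = ⌊1642/841⌋ = 1
(the next term ⌊1642/29^3⌋ = 0, terminating the sum). Summing: v_29(1642!) = 56 + 1 = 57.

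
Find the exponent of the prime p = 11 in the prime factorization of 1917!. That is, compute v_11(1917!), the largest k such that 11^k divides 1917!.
v_11(1917!) = 190

Legendre's formula: v_p(n!) = Σ_{k ≥ 1} ⌊n / p^k⌋. For p = 11, n = 1917, the terms are:
  ⌊1917/11^1⌋ = ⌊1917/11⌋ = 174
  ⌊1917/11^2⌋ = ⌊1917/121⌋ = 15
  ⌊1917/11^3⌋ = ⌊1917/1331⌋ = 1
(the next term ⌊1917/11^4⌋ = 0, terminating the sum). Summing: v_11(1917!) = 174 + 15 + 1 = 190.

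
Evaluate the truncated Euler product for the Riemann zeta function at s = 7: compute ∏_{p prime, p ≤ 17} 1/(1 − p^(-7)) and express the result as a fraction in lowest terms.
∏ = 1568943454272558717737486157352171875/1555952378670727988561018941661818384

The primes p ≤ 17 are [2, 3, 5, 7, 11, 13, 17]. For each prime, (1 − 1/p^7)^(-1) = p^7 / (p^7 − 1). The product is (1 − 1/2^7)^(-1), (1 − 1/3^7)^(-1), (1 − 1/5^7)^(-1), (1 − 1/7^7)^(-1), (1 − 1/11^7)^(-1), (1 − 1/13^7)^(-1), (1 − 1/17^7)^(-1) = ∏ p^7 / (p^7 − 1) = 1568943454272558717737486157352171875/1555952378670727988561018941661818384.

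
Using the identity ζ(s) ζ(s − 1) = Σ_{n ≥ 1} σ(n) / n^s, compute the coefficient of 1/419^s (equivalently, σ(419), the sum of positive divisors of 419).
σ(419) = 420

In the product (Σ m^0/m^s)(Σ k / k^s) = Σ (Σ_{d | n} d) / n^s, the coefficient of 1/n^s is σ(n) = Σ_{d | n} d. For n = 419, divisors are [1, 419]; summing: σ(419) = 420.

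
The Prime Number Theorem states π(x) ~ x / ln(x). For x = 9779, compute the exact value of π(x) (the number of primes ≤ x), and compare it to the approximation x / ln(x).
π(9779) = 1205;  x/ln(x) ≈ 1064.32;  relative error ≈ 11.67%.

Directly count primes up to 9779: π(9779) = 1205. The PNT approximation gives 9779/ln(9779) ≈ 9779/9.18799 ≈ 1064.32. Relative error (π(x) − x/ln(x)) / π(x) ≈ 11.67%; the approximation is known to undercount slightly (Li(x) is a better estimate).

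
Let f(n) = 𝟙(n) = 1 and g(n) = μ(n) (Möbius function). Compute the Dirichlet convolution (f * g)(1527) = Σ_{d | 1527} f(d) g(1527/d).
(𝟙 * μ)(1527) = 0

Divisors of 1527: [1, 3, 509, 1527]. For each d | 1527:
  d = 1: 𝟙(1) · μ(1527/1) = 1 · 1 = 1
  d = 3: 𝟙(3) · μ(1527/3) = 1 · -1 = -1
  d = 509: 𝟙(509) · μ(1527/509) = 1 · -1 = -1
  d = 1527: 𝟙(1527) · μ(1527/1527) = 1 · 1 = 1
Summing: (𝟙 * μ)(1527) = 1 + -1 + -1 + 1 = 0.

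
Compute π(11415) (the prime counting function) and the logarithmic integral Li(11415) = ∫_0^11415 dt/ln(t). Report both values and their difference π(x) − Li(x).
π(11415) = 1377;  Li(11415) ≈ 1398.65;  π(x) − Li(x) ≈ -21.65.

Direct count of primes ≤ 11415 gives π(11415) = 1377. Numerical evaluation of the logarithmic integral gives Li(11415) ≈ 1398.65. The difference π(x) − Li(x) ≈ -21.65 is typically negative for small/moderate x (Li(x) overestimates), though Littlewood's theorem shows this sign changes infinitely often.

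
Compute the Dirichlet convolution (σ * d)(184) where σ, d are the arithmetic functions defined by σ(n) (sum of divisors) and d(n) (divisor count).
(σ * d)(184) = 1092

Divisors of 184: [1, 2, 4, 8, 23, 46, 92, 184]. For each d | 184:
  d = 1: σ(1) · d(184/1) = 1 · 8 = 8
  d = 2: σ(2) · d(184/2) = 3 · 6 = 18
  d = 4: σ(4) · d(184/4) = 7 · 4 = 28
  d = 8: σ(8) · d(184/8) = 15 · 2 = 30
  d = 23: σ(23) · d(184/23) = 24 · 4 = 96
  d = 46: σ(46) · d(184/46) = 72 · 3 = 216
  d = 92: σ(92) · d(184/92) = 168 · 2 = 336
  d = 184: σ(184) · d(184/184) = 360 · 1 = 360
Summing: (σ * d)(184) = 8 + 18 + 28 + 30 + 96 + 216 + 336 + 360 = 1092.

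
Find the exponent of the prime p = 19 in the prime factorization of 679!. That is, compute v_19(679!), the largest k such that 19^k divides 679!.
v_19(679!) = 36

Legendre's formula: v_p(n!) = Σ_{k ≥ 1} ⌊n / p^k⌋. For p = 19, n = 679, the terms are:
  ⌊679/19^1⌋ = ⌊679/19⌋ = 35
  ⌊679/19^2⌋ = ⌊679/361⌋ = 1
(the next term ⌊679/19^3⌋ = 0, terminating the sum). Summing: v_19(679!) = 35 + 1 = 36.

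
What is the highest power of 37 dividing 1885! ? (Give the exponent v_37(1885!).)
v_37(1885!) = 51

Legendre's formula: v_p(n!) = Σ_{k ≥ 1} ⌊n / p^k⌋. For p = 37, n = 1885, the terms are:
  ⌊1885/37^1⌋ = ⌊1885/37⌋ = 50
  ⌊1885/37^2⌋ = ⌊1885/1369⌋ = 1
(the next term ⌊1885/37^3⌋ = 0, terminating the sum). Summing: v_37(1885!) = 50 + 1 = 51.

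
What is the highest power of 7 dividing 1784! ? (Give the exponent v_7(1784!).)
v_7(1784!) = 295

Legendre's formula: v_p(n!) = Σ_{k ≥ 1} ⌊n / p^k⌋. For p = 7, n = 1784, the terms are:
  ⌊1784/7^1⌋ = ⌊1784/7⌋ = 254
  ⌊1784/7^2⌋ = ⌊1784/49⌋ = 36
  ⌊1784/7^3⌋ = ⌊1784/343⌋ = 5
(the next term ⌊1784/7^4⌋ = 0, terminating the sum). Summing: v_7(1784!) = 254 + 36 + 5 = 295.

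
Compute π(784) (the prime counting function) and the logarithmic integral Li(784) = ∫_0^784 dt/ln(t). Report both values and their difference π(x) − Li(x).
π(784) = 137;  Li(784) ≈ 145.80;  π(x) − Li(x) ≈ -8.80.

Direct count of primes ≤ 784 gives π(784) = 137. Numerical evaluation of the logarithmic integral gives Li(784) ≈ 145.80. The difference π(x) − Li(x) ≈ -8.80 is typically negative for small/moderate x (Li(x) overestimates), though Littlewood's theorem shows this sign changes infinitely often.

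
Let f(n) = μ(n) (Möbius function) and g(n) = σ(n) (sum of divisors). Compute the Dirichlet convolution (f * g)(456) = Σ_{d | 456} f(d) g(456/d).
(μ * σ)(456) = 456

Divisors of 456: [1, 2, 3, 4, 6, 8, 12, 19, 24, 38, 57, 76, 114, 152, 228, 456]. For each d | 456:
  d = 1: μ(1) · σ(456/1) = 1 · 1200 = 1200
  d = 2: μ(2) · σ(456/2) = -1 · 560 = -560
  d = 3: μ(3) · σ(456/3) = -1 · 300 = -300
  d = 4: μ(4) · σ(456/4) = 0 · 240 = 0
  d = 6: μ(6) · σ(456/6) = 1 · 140 = 140
  d = 8: μ(8) · σ(456/8) = 0 · 80 = 0
  d = 12: μ(12) · σ(456/12) = 0 · 60 = 0
  d = 19: μ(19) · σ(456/19) = -1 · 60 = -60
  d = 24: μ(24) · σ(456/24) = 0 · 20 = 0
  d = 38: μ(38) · σ(456/38) = 1 · 28 = 28
  d = 57: μ(57) · σ(456/57) = 1 · 15 = 15
  d = 76: μ(76) · σ(456/76) = 0 · 12 = 0
  d = 114: μ(114) · σ(456/114) = -1 · 7 = -7
  d = 152: μ(152) · σ(456/152) = 0 · 4 = 0
  d = 228: μ(228) · σ(456/228) = 0 · 3 = 0
  d = 456: μ(456) · σ(456/456) = 0 · 1 = 0
Summing: (μ * σ)(456) = 1200 + -560 + -300 + 0 + 140 + 0 + 0 + -60 + 0 + 28 + 15 + 0 + -7 + 0 + 0 + 0 = 456.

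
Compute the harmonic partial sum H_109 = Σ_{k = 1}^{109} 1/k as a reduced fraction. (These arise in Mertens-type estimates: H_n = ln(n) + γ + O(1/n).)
H_109 = 8921300974621008344560891131674592385138744074343/1691837260754386654006214227002266112914383247040

Direct summation: H_109 = 1 + 1/2 + ... + 1/109. The least common denominator is lcm(1, ..., 109) = 8459186303771933270031071135011330564571916235200; over this denominator the numerator is 8459186303771933270031071135011330564571916235200 + 4229593151885966635015535567505665282285958117600 + 2819728767923977756677023711670443521523972078400 + 2114796575942983317507767783752832641142979058800 + 1691837260754386654006214227002266112914383247040 + 1409864383961988878338511855835221760761986039200 + 1208455186253133324290153019287332937795988033600 + 1057398287971491658753883891876416320571489529400 + 939909589307992585559007903890147840507990692800 + 845918630377193327003107113501133056457191623520 + 769016936706539388184642830455575505870174203200 + 704932191980994439169255927917610880380993019600 + 650706638751687174617774702693179274197839710400 + 604227593126566662145076509643666468897994016800 + 563945753584795551335404742334088704304794415680 + 528699143985745829376941945938208160285744764700 + 497599194339525486472415949118313562621877425600 + 469954794653996292779503951945073920253995346400 + 445220331777470172106898480790070029714311380800 + 422959315188596663501553556750566528228595811760 + 402818395417711108096717673095777645931996011200 + 384508468353269694092321415227787752935087101600 + 367790708859649272610046571087449154981387662400 + 352466095990497219584627963958805440190496509800 + 338367452150877330801242845400453222582876649408 + 325353319375843587308887351346589637098919855200 + 313303196435997528519669301296715946835996897600 + 302113796563283331072538254821833234448997008400 + 291696079440411492070036935690045881536962628800 + 281972876792397775667702371167044352152397207840 + 272876977541030105484873262419720340792642459200 + 264349571992872914688470972969104080142872382350 + 256338978902179796061547610151858501956724734400 + 248799597169762743236207974559156781310938712800 + 241691037250626664858030603857466587559197606720 + 234977397326998146389751975972536960126997673200 + 228626656858700899190028949594900826069511249600 + 222610165888735086053449240395035014857155690400 + 216902212917229058205924900897726424732613236800 + 211479657594298331750776778375283264114297905880 + 206321617165169104147099295975886111331022347200 + 201409197708855554048358836547888822965998005600 + 196725262878417052791420258953751873594695726400 + 192254234176634847046160707613893876467543550800 + 187981917861598517111801580778029568101598138560 + 183895354429824636305023285543724577490693831200 + 179982687314296452553852577340666607756849281600 + 176233047995248609792313981979402720095248254900 + 172636455179019046327164717041047562542284004800 + 169183726075438665400621422700226611291438324704 + 165866398113175162157471983039437854207292475200 + 162676659687921793654443675673294818549459927600 + 159607288750413835283605115754930765369281438400 + 156651598217998764259834650648357973417998448800 + 153803387341307877636928566091115101174034840640 + 151056898281641665536269127410916617224498504200 + 148406777259156724035632826930023343238103793600 + 145848039720205746035018467845022940768481314400 + 143376039046981919831035103983242890924947732800 + 140986438396198887833851185583522176076198603920 + 138675185307736610984115920246087386304457643200 + 136438488770515052742436631209860170396321229600 + 134272798472570369365572557698592548643998670400 + 132174785996436457344235486484552040071436191175 + 130141327750337434923554940538635854839567942080 + 128169489451089898030773805075929250978362367200 + 126256511996596018955687628880766127829431585600 + 124399798584881371618103987279578390655469356400 + 122596902953216424203348857029149718327129220800 + 120845518625313332429015301928733293779598803360 + 119143469067210327746916494859314514993970651200 + 117488698663499073194875987986268480063498836600 + 115879264435231962603165358013853843350300222400 + 114313328429350449595014474797450413034755624800 + 112789150716959110267080948466817740860958883136 + 111305082944367543026724620197517507428577845200 + 109859562386648484026377547207939357981453457600 + 108451106458614529102962450448863212366306618400 + 107078307642682699620646470063434564108505268800 + 105739828797149165875388389187641632057148952940 + 104434398811999176173223100432238648945332299200 + 103160808582584552073549647987943055665511173600 + 101917907274360641807603266686883500777974894400 + 100704598854427777024179418273944411482999002800 + 99519838867905097294483189823662712524375485120 + 98362631439208526395710129476875936797347863200 + 97232026480137164023345645230015293845654209600 + 96127117088317423523080353806946938233771775400 + 95047037121032958090236754325970006343504676800 + 93990958930799258555900790389014784050799069280 + 92958091250241024945396386099025610599691387200 + 91947677214912318152511642771862288745346915600 + 90958992513676701828291087473240113597547486400 + 89991343657148226276926288670333303878424640800 + 89044066355494034421379696158014005942862276160 + 88116523997624304896156990989701360047624127450 + 87208106224452920309598671494962170768782641600 + 86318227589509523163582358520523781271142002400 + 85446326300726598687182536717286167318908244800 + 84591863037719332700310711350113305645719162352 + 83754319839326071980505654802092381827444715200 + 82933199056587581078735991519718927103646237600 + 82128022366717798738165739174867287034678798400 + 81338329843960896827221837836647409274729963800 + 80563679083542221619343534619155529186399202240 + 79803644375206917641802557877465382684640719200 + 79057815923102180093748328364591874435251553600 + 78325799108999382129917325324178986708999224400 + 77607213796072782293863037935883766647448772800 = 44606504873105041722804455658372961925693720371715, so H_109 = 44606504873105041722804455658372961925693720371715/8459186303771933270031071135011330564571916235200; reducing by gcd(44606504873105041722804455658372961925693720371715, 8459186303771933270031071135011330564571916235200) = 5 gives 8921300974621008344560891131674592385138744074343/1691837260754386654006214227002266112914383247040 ≈ 5.27314. (The PNT-adjacent estimate ln(109) + γ ≈ 5.26856 matches within O(1/n).)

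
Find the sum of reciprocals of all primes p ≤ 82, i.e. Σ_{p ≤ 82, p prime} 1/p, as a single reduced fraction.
Σ 1/p = 5692733621468679832887230172131/3217644767340672907899084554130

π(82) = 22, so the primes ≤ 82 are [2, 3, 5, 7, 11, 13, 17, 19, 23, 29, 31, 37, 41, 43, 47, 53, 59, 61, 67, 71, 73, 79]. Summing 1/p over these primes: 5692733621468679832887230172131/3217644767340672907899084554130 ≈ 1.7692. Mertens estimate ln ln(82) + 0.2615 ≈ 1.7446.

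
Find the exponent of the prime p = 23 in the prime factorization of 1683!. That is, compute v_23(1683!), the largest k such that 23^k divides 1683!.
v_23(1683!) = 76

Legendre's formula: v_p(n!) = Σ_{k ≥ 1} ⌊n / p^k⌋. For p = 23, n = 1683, the terms are:
  ⌊1683/23^1⌋ = ⌊1683/23⌋ = 73
  ⌊1683/23^2⌋ = ⌊1683/529⌋ = 3
(the next term ⌊1683/23^3⌋ = 0, terminating the sum). Summing: v_23(1683!) = 73 + 3 = 76.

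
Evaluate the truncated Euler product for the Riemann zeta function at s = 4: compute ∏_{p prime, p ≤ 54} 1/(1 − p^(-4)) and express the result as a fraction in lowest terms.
∏ = 750937919501355467062347671738968589096863062629/693820677147413996973765862820413440000000000000

The primes p ≤ 54 are [2, 3, 5, 7, 11, 13, 17, 19, 23, 29, 31, 37, 41, 43, 47, 53]. For each prime, (1 − 1/p^4)^(-1) = p^4 / (p^4 − 1). The product is (1 − 1/2^4)^(-1), (1 − 1/3^4)^(-1), (1 − 1/5^4)^(-1), (1 − 1/7^4)^(-1), (1 − 1/11^4)^(-1), (1 − 1/13^4)^(-1), (1 − 1/17^4)^(-1), (1 − 1/19^4)^(-1), (1 − 1/23^4)^(-1), (1 − 1/29^4)^(-1), (1 − 1/31^4)^(-1), (1 − 1/37^4)^(-1), (1 − 1/41^4)^(-1), (1 − 1/43^4)^(-1), (1 − 1/47^4)^(-1), (1 − 1/53^4)^(-1) = ∏ p^4 / (p^4 − 1) = 750937919501355467062347671738968589096863062629/693820677147413996973765862820413440000000000000.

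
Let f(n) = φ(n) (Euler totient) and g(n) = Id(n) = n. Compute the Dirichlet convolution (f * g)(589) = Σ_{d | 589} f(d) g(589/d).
(φ * Id)(589) = 2257

Divisors of 589: [1, 19, 31, 589]. For each d | 589:
  d = 1: φ(1) · Id(589/1) = 1 · 589 = 589
  d = 19: φ(19) · Id(589/19) = 18 · 31 = 558
  d = 31: φ(31) · Id(589/31) = 30 · 19 = 570
  d = 589: φ(589) · Id(589/589) = 540 · 1 = 540
Summing: (φ * Id)(589) = 589 + 558 + 570 + 540 = 2257.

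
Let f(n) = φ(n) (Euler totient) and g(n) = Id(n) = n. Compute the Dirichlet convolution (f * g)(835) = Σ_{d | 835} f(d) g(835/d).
(φ * Id)(835) = 2997

Divisors of 835: [1, 5, 167, 835]. For each d | 835:
  d = 1: φ(1) · Id(835/1) = 1 · 835 = 835
  d = 5: φ(5) · Id(835/5) = 4 · 167 = 668
  d = 167: φ(167) · Id(835/167) = 166 · 5 = 830
  d = 835: φ(835) · Id(835/835) = 664 · 1 = 664
Summing: (φ * Id)(835) = 835 + 668 + 830 + 664 = 2997.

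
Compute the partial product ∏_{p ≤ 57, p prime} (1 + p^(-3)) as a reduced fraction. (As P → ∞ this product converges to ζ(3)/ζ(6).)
∏ = 1193284353855226596885466673602596175872/1009953283877483663098780766542609340885

The primes p ≤ 57 are [2, 3, 5, 7, 11, 13, 17, 19, 23, 29, 31, 37, 41, 43, 47, 53]. For each, (1 + 1/p^3) = (p^3 + 1)/p^3. Multiplying these fractions over p ∈ [2, 3, 5, 7, 11, 13, 17, 19, 23, 29, 31, 37, 41, 43, 47, 53] gives 1193284353855226596885466673602596175872/1009953283877483663098780766542609340885. (In the limit P → ∞ this tends to ζ(3)/ζ(6).)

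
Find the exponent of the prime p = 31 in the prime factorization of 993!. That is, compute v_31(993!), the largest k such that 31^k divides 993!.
v_31(993!) = 33

Legendre's formula: v_p(n!) = Σ_{k ≥ 1} ⌊n / p^k⌋. For p = 31, n = 993, the terms are:
  ⌊993/31^1⌋ = ⌊993/31⌋ = 32
  ⌊993/31^2⌋ = ⌊993/961⌋ = 1
(the next term ⌊993/31^3⌋ = 0, terminating the sum). Summing: v_31(993!) = 32 + 1 = 33.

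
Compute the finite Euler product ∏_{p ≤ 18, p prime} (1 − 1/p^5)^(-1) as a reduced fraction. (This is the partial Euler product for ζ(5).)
∏ = 3618351187072042546125/3489494469487104326464

The primes p ≤ 18 are [2, 3, 5, 7, 11, 13, 17]. For each prime, (1 − 1/p^5)^(-1) = p^5 / (p^5 − 1). The product is (1 − 1/2^5)^(-1), (1 − 1/3^5)^(-1), (1 − 1/5^5)^(-1), (1 − 1/7^5)^(-1), (1 − 1/11^5)^(-1), (1 − 1/13^5)^(-1), (1 − 1/17^5)^(-1) = ∏ p^5 / (p^5 − 1) = 3618351187072042546125/3489494469487104326464.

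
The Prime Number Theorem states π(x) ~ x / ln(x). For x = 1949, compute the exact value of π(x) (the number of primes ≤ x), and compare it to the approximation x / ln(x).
π(1949) = 296;  x/ln(x) ≈ 257.29;  relative error ≈ 13.08%.

Directly count primes up to 1949: π(1949) = 296. The PNT approximation gives 1949/ln(1949) ≈ 1949/7.57507 ≈ 257.29. Relative error (π(x) − x/ln(x)) / π(x) ≈ 13.08%; the approximation is known to undercount slightly (Li(x) is a better estimate).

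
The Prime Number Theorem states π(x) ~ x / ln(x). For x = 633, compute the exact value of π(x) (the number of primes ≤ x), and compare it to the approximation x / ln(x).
π(633) = 115;  x/ln(x) ≈ 98.13;  relative error ≈ 14.67%.

Directly count primes up to 633: π(633) = 115. The PNT approximation gives 633/ln(633) ≈ 633/6.45047 ≈ 98.13. Relative error (π(x) − x/ln(x)) / π(x) ≈ 14.67%; the approximation is known to undercount slightly (Li(x) is a better estimate).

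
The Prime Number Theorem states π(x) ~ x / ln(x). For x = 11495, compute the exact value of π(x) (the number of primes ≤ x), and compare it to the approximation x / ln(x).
π(11495) = 1386;  x/ln(x) ≈ 1229.46;  relative error ≈ 11.29%.

Directly count primes up to 11495: π(11495) = 1386. The PNT approximation gives 11495/ln(11495) ≈ 11495/9.34967 ≈ 1229.46. Relative error (π(x) − x/ln(x)) / π(x) ≈ 11.29%; the approximation is known to undercount slightly (Li(x) is a better estimate).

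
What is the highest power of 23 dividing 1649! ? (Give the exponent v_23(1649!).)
v_23(1649!) = 74

Legendre's formula: v_p(n!) = Σ_{k ≥ 1} ⌊n / p^k⌋. For p = 23, n = 1649, the terms are:
  ⌊1649/23^1⌋ = ⌊1649/23⌋ = 71
  ⌊1649/23^2⌋ = ⌊1649/529⌋ = 3
(the next term ⌊1649/23^3⌋ = 0, terminating the sum). Summing: v_23(1649!) = 71 + 3 = 74.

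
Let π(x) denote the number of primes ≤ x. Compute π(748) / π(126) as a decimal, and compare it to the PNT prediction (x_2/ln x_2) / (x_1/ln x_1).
π(748)/π(126) = 132/30 ≈ 4.4000;  PNT prediction ≈ 4.3387.

π(126) = 30 and π(748) = 132, so π(748)/π(126) ≈ 4.4000. The PNT-predicted ratio is (748/ln(748)) / (126/ln(126)) ≈ 4.3387. The two agree to within a few percent, as expected.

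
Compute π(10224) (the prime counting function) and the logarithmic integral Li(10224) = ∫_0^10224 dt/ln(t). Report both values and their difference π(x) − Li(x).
π(10224) = 1254;  Li(10224) ≈ 1270.43;  π(x) − Li(x) ≈ -16.43.

Direct count of primes ≤ 10224 gives π(10224) = 1254. Numerical evaluation of the logarithmic integral gives Li(10224) ≈ 1270.43. The difference π(x) − Li(x) ≈ -16.43 is typically negative for small/moderate x (Li(x) overestimates), though Littlewood's theorem shows this sign changes infinitely often.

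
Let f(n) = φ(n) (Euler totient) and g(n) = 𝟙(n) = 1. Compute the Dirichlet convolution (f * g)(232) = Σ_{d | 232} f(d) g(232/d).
(φ * 𝟙)(232) = 232

Divisors of 232: [1, 2, 4, 8, 29, 58, 116, 232]. For each d | 232:
  d = 1: φ(1) · 𝟙(232/1) = 1 · 1 = 1
  d = 2: φ(2) · 𝟙(232/2) = 1 · 1 = 1
  d = 4: φ(4) · 𝟙(232/4) = 2 · 1 = 2
  d = 8: φ(8) · 𝟙(232/8) = 4 · 1 = 4
  d = 29: φ(29) · 𝟙(232/29) = 28 · 1 = 28
  d = 58: φ(58) · 𝟙(232/58) = 28 · 1 = 28
  d = 116: φ(116) · 𝟙(232/116) = 56 · 1 = 56
  d = 232: φ(232) · 𝟙(232/232) = 112 · 1 = 112
Summing: (φ * 𝟙)(232) = 1 + 1 + 2 + 4 + 28 + 28 + 56 + 112 = 232.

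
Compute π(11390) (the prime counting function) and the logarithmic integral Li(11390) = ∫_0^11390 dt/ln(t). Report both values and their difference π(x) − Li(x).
π(11390) = 1374;  Li(11390) ≈ 1395.98;  π(x) − Li(x) ≈ -21.98.

Direct count of primes ≤ 11390 gives π(11390) = 1374. Numerical evaluation of the logarithmic integral gives Li(11390) ≈ 1395.98. The difference π(x) − Li(x) ≈ -21.98 is typically negative for small/moderate x (Li(x) overestimates), though Littlewood's theorem shows this sign changes infinitely often.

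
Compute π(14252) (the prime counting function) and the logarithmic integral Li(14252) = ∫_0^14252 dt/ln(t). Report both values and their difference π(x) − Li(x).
π(14252) = 1675;  Li(14252) ≈ 1698.63;  π(x) − Li(x) ≈ -23.63.

Direct count of primes ≤ 14252 gives π(14252) = 1675. Numerical evaluation of the logarithmic integral gives Li(14252) ≈ 1698.63. The difference π(x) − Li(x) ≈ -23.63 is typically negative for small/moderate x (Li(x) overestimates), though Littlewood's theorem shows this sign changes infinitely often.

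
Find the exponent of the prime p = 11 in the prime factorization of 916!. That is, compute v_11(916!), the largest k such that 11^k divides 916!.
v_11(916!) = 90

Legendre's formula: v_p(n!) = Σ_{k ≥ 1} ⌊n / p^k⌋. For p = 11, n = 916, the terms are:
  ⌊916/11^1⌋ = ⌊916/11⌋ = 83
  ⌊916/11^2⌋ = ⌊916/121⌋ = 7
(the next term ⌊916/11^3⌋ = 0, terminating the sum). Summing: v_11(916!) = 83 + 7 = 90.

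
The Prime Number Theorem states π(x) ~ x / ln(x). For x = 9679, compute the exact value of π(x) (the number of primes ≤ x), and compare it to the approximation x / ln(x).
π(9679) = 1195;  x/ln(x) ≈ 1054.62;  relative error ≈ 11.75%.

Directly count primes up to 9679: π(9679) = 1195. The PNT approximation gives 9679/ln(9679) ≈ 9679/9.17771 ≈ 1054.62. Relative error (π(x) − x/ln(x)) / π(x) ≈ 11.75%; the approximation is known to undercount slightly (Li(x) is a better estimate).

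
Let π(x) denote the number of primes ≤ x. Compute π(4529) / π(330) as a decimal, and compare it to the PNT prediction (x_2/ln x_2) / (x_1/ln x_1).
π(4529)/π(330) = 615/66 ≈ 9.3182;  PNT prediction ≈ 9.4542.

π(330) = 66 and π(4529) = 615, so π(4529)/π(330) ≈ 9.3182. The PNT-predicted ratio is (4529/ln(4529)) / (330/ln(330)) ≈ 9.4542. The two agree to within a few percent, as expected.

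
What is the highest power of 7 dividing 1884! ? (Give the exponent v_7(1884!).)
v_7(1884!) = 312

Legendre's formula: v_p(n!) = Σ_{k ≥ 1} ⌊n / p^k⌋. For p = 7, n = 1884, the terms are:
  ⌊1884/7^1⌋ = ⌊1884/7⌋ = 269
  ⌊1884/7^2⌋ = ⌊1884/49⌋ = 38
  ⌊1884/7^3⌋ = ⌊1884/343⌋ = 5
(the next term ⌊1884/7^4⌋ = 0, terminating the sum). Summing: v_7(1884!) = 269 + 38 + 5 = 312.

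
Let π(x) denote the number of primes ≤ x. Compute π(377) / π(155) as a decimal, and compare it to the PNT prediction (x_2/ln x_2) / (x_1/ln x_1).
π(377)/π(155) = 74/36 ≈ 2.0556;  PNT prediction ≈ 2.0678.

π(155) = 36 and π(377) = 74, so π(377)/π(155) ≈ 2.0556. The PNT-predicted ratio is (377/ln(377)) / (155/ln(155)) ≈ 2.0678. The two agree to within a few percent, as expected.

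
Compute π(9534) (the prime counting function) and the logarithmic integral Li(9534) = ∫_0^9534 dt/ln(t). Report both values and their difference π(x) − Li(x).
π(9534) = 1180;  Li(9534) ≈ 1195.41;  π(x) − Li(x) ≈ -15.41.

Direct count of primes ≤ 9534 gives π(9534) = 1180. Numerical evaluation of the logarithmic integral gives Li(9534) ≈ 1195.41. The difference π(x) − Li(x) ≈ -15.41 is typically negative for small/moderate x (Li(x) overestimates), though Littlewood's theorem shows this sign changes infinitely often.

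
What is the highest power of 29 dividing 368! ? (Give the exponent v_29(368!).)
v_29(368!) = 12

Legendre's formula: v_p(n!) = Σ_{k ≥ 1} ⌊n / p^k⌋. For p = 29, n = 368, the terms are:
  ⌊368/29^1⌋ = ⌊368/29⌋ = 12
(the next term ⌊368/29^2⌋ = 0, terminating the sum). Summing: v_29(368!) = 12 = 12.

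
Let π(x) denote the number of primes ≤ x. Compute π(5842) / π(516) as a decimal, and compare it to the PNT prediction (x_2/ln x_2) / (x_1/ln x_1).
π(5842)/π(516) = 766/97 ≈ 7.8969;  PNT prediction ≈ 8.1538.

π(516) = 97 and π(5842) = 766, so π(5842)/π(516) ≈ 7.8969. The PNT-predicted ratio is (5842/ln(5842)) / (516/ln(516)) ≈ 8.1538. The two agree to within a few percent, as expected.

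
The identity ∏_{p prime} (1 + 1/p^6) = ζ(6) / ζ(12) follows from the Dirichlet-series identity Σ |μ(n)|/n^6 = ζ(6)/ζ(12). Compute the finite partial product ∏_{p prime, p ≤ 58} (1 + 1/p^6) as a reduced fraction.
∏ = 360549358903447598496102606972302575686854635195266223026920975630213276302501208168000000/354490140797970318435085924328566932610522860437094896232244152761372626351680260596056897

The primes p ≤ 58 are [2, 3, 5, 7, 11, 13, 17, 19, 23, 29, 31, 37, 41, 43, 47, 53]. For each, (1 + 1/p^6) = (p^6 + 1)/p^6. Multiplying these fractions over p ∈ [2, 3, 5, 7, 11, 13, 17, 19, 23, 29, 31, 37, 41, 43, 47, 53] gives 360549358903447598496102606972302575686854635195266223026920975630213276302501208168000000/354490140797970318435085924328566932610522860437094896232244152761372626351680260596056897. (In the limit P → ∞ this tends to ζ(6)/ζ(12).)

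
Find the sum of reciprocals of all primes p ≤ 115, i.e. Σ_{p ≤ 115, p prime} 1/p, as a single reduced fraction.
Σ 1/p = 58472171373748331322981543916880425472323867753/31610054640417607788145206291543662493274686990

π(115) = 30, so the primes ≤ 115 are [2, 3, 5, 7, 11, 13, 17, 19, 23, 29, 31, 37, 41, 43, 47, 53, 59, 61, 67, 71, 73, 79, 83, 89, 97, 101, 103, 107, 109, 113]. Summing 1/p over these primes: 58472171373748331322981543916880425472323867753/31610054640417607788145206291543662493274686990 ≈ 1.8498. Mertens estimate ln ln(115) + 0.2615 ≈ 1.8186.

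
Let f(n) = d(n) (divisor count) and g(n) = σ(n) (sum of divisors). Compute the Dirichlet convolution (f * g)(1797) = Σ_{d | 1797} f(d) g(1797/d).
(d * σ)(1797) = 3612

Divisors of 1797: [1, 3, 599, 1797]. For each d | 1797:
  d = 1: d(1) · σ(1797/1) = 1 · 2400 = 2400
  d = 3: d(3) · σ(1797/3) = 2 · 600 = 1200
  d = 599: d(599) · σ(1797/599) = 2 · 4 = 8
  d = 1797: d(1797) · σ(1797/1797) = 4 · 1 = 4
Summing: (d * σ)(1797) = 2400 + 1200 + 8 + 4 = 3612.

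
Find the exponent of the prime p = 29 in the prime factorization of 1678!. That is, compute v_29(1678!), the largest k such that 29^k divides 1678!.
v_29(1678!) = 58

Legendre's formula: v_p(n!) = Σ_{k ≥ 1} ⌊n / p^k⌋. For p = 29, n = 1678, the terms are:
  ⌊1678/29^1⌋ = ⌊1678/29⌋ = 57
  ⌊1678/29^2⌋ = ⌊1678/841⌋ = 1
(the next term ⌊1678/29^3⌋ = 0, terminating the sum). Summing: v_29(1678!) = 57 + 1 = 58.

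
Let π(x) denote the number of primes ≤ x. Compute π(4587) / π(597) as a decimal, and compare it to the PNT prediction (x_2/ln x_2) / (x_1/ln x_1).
π(4587)/π(597) = 620/108 ≈ 5.7407;  PNT prediction ≈ 5.8252.

π(597) = 108 and π(4587) = 620, so π(4587)/π(597) ≈ 5.7407. The PNT-predicted ratio is (4587/ln(4587)) / (597/ln(597)) ≈ 5.8252. The two agree to within a few percent, as expected.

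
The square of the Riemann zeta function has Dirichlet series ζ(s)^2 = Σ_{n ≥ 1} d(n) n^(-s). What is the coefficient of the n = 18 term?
d(18) = 6

ζ(s)^2 = (Σ 1/m^s)(Σ 1/k^s). The coefficient of 1/n^s in the product is the number of ordered pairs (m, k) with mk = n, which equals d(n). For n = 18, divisors are [1, 2, 3, 6, 9, 18], so d(18) = 6.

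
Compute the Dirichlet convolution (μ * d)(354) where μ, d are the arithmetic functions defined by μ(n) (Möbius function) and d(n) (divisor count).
(μ * d)(354) = 1

Divisors of 354: [1, 2, 3, 6, 59, 118, 177, 354]. For each d | 354:
  d = 1: μ(1) · d(354/1) = 1 · 8 = 8
  d = 2: μ(2) · d(354/2) = -1 · 4 = -4
  d = 3: μ(3) · d(354/3) = -1 · 4 = -4
  d = 6: μ(6) · d(354/6) = 1 · 2 = 2
  d = 59: μ(59) · d(354/59) = -1 · 4 = -4
  d = 118: μ(118) · d(354/118) = 1 · 2 = 2
  d = 177: μ(177) · d(354/177) = 1 · 2 = 2
  d = 354: μ(354) · d(354/354) = -1 · 1 = -1
Summing: (μ * d)(354) = 8 + -4 + -4 + 2 + -4 + 2 + 2 + -1 = 1.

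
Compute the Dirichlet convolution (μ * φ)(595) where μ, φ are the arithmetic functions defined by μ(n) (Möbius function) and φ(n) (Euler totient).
(μ * φ)(595) = 225

Divisors of 595: [1, 5, 7, 17, 35, 85, 119, 595]. For each d | 595:
  d = 1: μ(1) · φ(595/1) = 1 · 384 = 384
  d = 5: μ(5) · φ(595/5) = -1 · 96 = -96
  d = 7: μ(7) · φ(595/7) = -1 · 64 = -64
  d = 17: μ(17) · φ(595/17) = -1 · 24 = -24
  d = 35: μ(35) · φ(595/35) = 1 · 16 = 16
  d = 85: μ(85) · φ(595/85) = 1 · 6 = 6
  d = 119: μ(119) · φ(595/119) = 1 · 4 = 4
  d = 595: μ(595) · φ(595/595) = -1 · 1 = -1
Summing: (μ * φ)(595) = 384 + -96 + -64 + -24 + 16 + 6 + 4 + -1 = 225.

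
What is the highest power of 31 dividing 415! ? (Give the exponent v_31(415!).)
v_31(415!) = 13

Legendre's formula: v_p(n!) = Σ_{k ≥ 1} ⌊n / p^k⌋. For p = 31, n = 415, the terms are:
  ⌊415/31^1⌋ = ⌊415/31⌋ = 13
(the next term ⌊415/31^2⌋ = 0, terminating the sum). Summing: v_31(415!) = 13 = 13.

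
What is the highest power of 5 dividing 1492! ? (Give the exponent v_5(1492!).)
v_5(1492!) = 370

Legendre's formula: v_p(n!) = Σ_{k ≥ 1} ⌊n / p^k⌋. For p = 5, n = 1492, the terms are:
  ⌊1492/5^1⌋ = ⌊1492/5⌋ = 298
  ⌊1492/5^2⌋ = ⌊1492/25⌋ = 59
  ⌊1492/5^3⌋ = ⌊1492/125⌋ = 11
  ⌊1492/5^4⌋ = ⌊1492/625⌋ = 2
(the next term ⌊1492/5^5⌋ = 0, terminating the sum). Summing: v_5(1492!) = 298 + 59 + 11 + 2 = 370.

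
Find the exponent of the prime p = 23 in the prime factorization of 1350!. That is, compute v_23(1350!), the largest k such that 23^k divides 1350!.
v_23(1350!) = 60

Legendre's formula: v_p(n!) = Σ_{k ≥ 1} ⌊n / p^k⌋. For p = 23, n = 1350, the terms are:
  ⌊1350/23^1⌋ = ⌊1350/23⌋ = 58
  ⌊1350/23^2⌋ = ⌊1350/529⌋ = 2
(the next term ⌊1350/23^3⌋ = 0, terminating the sum). Summing: v_23(1350!) = 58 + 2 = 60.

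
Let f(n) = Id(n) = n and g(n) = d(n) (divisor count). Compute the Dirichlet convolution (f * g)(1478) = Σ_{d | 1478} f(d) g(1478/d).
(Id * d)(1478) = 2964

Divisors of 1478: [1, 2, 739, 1478]. For each d | 1478:
  d = 1: Id(1) · d(1478/1) = 1 · 4 = 4
  d = 2: Id(2) · d(1478/2) = 2 · 2 = 4
  d = 739: Id(739) · d(1478/739) = 739 · 2 = 1478
  d = 1478: Id(1478) · d(1478/1478) = 1478 · 1 = 1478
Summing: (Id * d)(1478) = 4 + 4 + 1478 + 1478 = 2964.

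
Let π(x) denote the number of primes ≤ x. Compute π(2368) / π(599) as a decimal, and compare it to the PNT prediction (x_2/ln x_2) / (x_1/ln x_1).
π(2368)/π(599) = 350/109 ≈ 3.2110;  PNT prediction ≈ 3.2539.

π(599) = 109 and π(2368) = 350, so π(2368)/π(599) ≈ 3.2110. The PNT-predicted ratio is (2368/ln(2368)) / (599/ln(599)) ≈ 3.2539. The two agree to within a few percent, as expected.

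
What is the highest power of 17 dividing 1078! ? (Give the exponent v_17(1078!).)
v_17(1078!) = 66

Legendre's formula: v_p(n!) = Σ_{k ≥ 1} ⌊n / p^k⌋. For p = 17, n = 1078, the terms are:
  ⌊1078/17^1⌋ = ⌊1078/17⌋ = 63
  ⌊1078/17^2⌋ = ⌊1078/289⌋ = 3
(the next term ⌊1078/17^3⌋ = 0, terminating the sum). Summing: v_17(1078!) = 63 + 3 = 66.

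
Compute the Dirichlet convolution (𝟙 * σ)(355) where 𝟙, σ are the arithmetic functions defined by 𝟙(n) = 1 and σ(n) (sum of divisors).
(𝟙 * σ)(355) = 511

Divisors of 355: [1, 5, 71, 355]. For each d | 355:
  d = 1: 𝟙(1) · σ(355/1) = 1 · 432 = 432
  d = 5: 𝟙(5) · σ(355/5) = 1 · 72 = 72
  d = 71: 𝟙(71) · σ(355/71) = 1 · 6 = 6
  d = 355: 𝟙(355) · σ(355/355) = 1 · 1 = 1
Summing: (𝟙 * σ)(355) = 432 + 72 + 6 + 1 = 511.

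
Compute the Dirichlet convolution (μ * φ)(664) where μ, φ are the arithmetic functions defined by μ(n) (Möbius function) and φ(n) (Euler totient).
(μ * φ)(664) = 162

Divisors of 664: [1, 2, 4, 8, 83, 166, 332, 664]. For each d | 664:
  d = 1: μ(1) · φ(664/1) = 1 · 328 = 328
  d = 2: μ(2) · φ(664/2) = -1 · 164 = -164
  d = 4: μ(4) · φ(664/4) = 0 · 82 = 0
  d = 8: μ(8) · φ(664/8) = 0 · 82 = 0
  d = 83: μ(83) · φ(664/83) = -1 · 4 = -4
  d = 166: μ(166) · φ(664/166) = 1 · 2 = 2
  d = 332: μ(332) · φ(664/332) = 0 · 1 = 0
  d = 664: μ(664) · φ(664/664) = 0 · 1 = 0
Summing: (μ * φ)(664) = 328 + -164 + 0 + 0 + -4 + 2 + 0 + 0 = 162.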